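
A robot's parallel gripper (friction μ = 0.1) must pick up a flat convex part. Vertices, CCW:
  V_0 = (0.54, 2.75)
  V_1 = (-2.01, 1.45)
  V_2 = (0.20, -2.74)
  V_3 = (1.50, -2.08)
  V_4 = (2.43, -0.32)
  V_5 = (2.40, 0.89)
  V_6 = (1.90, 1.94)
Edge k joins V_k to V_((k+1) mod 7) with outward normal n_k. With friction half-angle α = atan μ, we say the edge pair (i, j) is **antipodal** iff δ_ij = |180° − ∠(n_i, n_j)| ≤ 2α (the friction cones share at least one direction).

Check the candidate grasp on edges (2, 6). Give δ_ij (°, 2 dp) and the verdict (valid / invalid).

α = atan 0.1 = 5.71°;  2α = 11.42°
edge 2: e_2 = (+1.30, +0.66);  n_2 = (+0.4527, -0.8917)
edge 6: e_6 = (-1.36, +0.81);  n_6 = (+0.5117, +0.8592)
∠(n_2, n_6) = 122.31°
δ = |180° − 122.31°| = 57.69°
57.69° > 2α = 11.42°  →  invalid

δ = 57.69°, invalid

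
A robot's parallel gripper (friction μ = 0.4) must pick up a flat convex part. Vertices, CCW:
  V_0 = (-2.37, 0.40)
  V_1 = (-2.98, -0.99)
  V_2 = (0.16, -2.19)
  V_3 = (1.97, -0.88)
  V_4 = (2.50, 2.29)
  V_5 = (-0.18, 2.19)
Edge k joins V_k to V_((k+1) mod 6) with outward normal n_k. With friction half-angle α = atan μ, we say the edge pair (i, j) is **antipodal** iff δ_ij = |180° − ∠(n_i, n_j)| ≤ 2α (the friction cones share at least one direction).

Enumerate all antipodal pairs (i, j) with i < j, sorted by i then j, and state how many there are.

count = 6; pairs: (0,2), (0,3), (1,4), (2,4), (2,5), (3,5)

α = atan 0.4 = 21.80°;  2α = 43.60°
n_0 = (-0.9157, +0.4019)
n_1 = (-0.3570, -0.9341)
n_2 = (+0.5863, -0.8101)
n_3 = (+0.9863, -0.1649)
n_4 = (-0.0373, +0.9993)
n_5 = (-0.6329, +0.7743)
  (0,1): δ = 87.22°  ·
  (0,2): δ = 30.41°  ✓
  (0,3): δ = 14.20°  ✓
  (0,4): δ = 115.83°  ·
  (0,5): δ = 152.96°  ·
  (1,2): δ = 123.19°  ·
  (1,3): δ = 78.58°  ·
  (1,4): δ = 23.05°  ✓
  (1,5): δ = 60.18°  ·
  (2,3): δ = 135.39°  ·
  (2,4): δ = 33.76°  ✓
  (2,5): δ = 3.37°  ✓
  (3,4): δ = 78.37°  ·
  (3,5): δ = 41.25°  ✓
  (4,5): δ = 142.88°  ·
antipodal pairs: 6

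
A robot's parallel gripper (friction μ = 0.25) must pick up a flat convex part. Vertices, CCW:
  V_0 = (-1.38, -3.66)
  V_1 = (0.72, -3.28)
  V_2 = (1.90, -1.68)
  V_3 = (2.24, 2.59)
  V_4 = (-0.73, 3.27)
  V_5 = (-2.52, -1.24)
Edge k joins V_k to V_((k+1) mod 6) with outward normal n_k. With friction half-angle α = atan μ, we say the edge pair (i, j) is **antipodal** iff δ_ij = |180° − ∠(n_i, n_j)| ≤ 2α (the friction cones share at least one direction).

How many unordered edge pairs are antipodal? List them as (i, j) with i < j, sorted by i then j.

count = 3; pairs: (0,3), (1,4), (2,4)

α = atan 0.25 = 14.04°;  2α = 28.07°
n_0 = (+0.1781, -0.9840)
n_1 = (+0.8048, -0.5935)
n_2 = (+0.9968, -0.0794)
n_3 = (+0.2232, +0.9748)
n_4 = (-0.9295, +0.3689)
n_5 = (-0.9046, -0.4262)
  (0,1): δ = 136.67°  ·
  (0,2): δ = 104.81°  ·
  (0,3): δ = 23.15°  ✓
  (0,4): δ = 58.10°  ·
  (0,5): δ = 104.97°  ·
  (1,2): δ = 148.14°  ·
  (1,3): δ = 66.49°  ·
  (1,4): δ = 14.76°  ✓
  (1,5): δ = 61.63°  ·
  (2,3): δ = 98.34°  ·
  (2,4): δ = 17.10°  ✓
  (2,5): δ = 29.78°  ·
  (3,4): δ = 98.75°  ·
  (3,5): δ = 51.88°  ·
  (4,5): δ = 133.13°  ·
antipodal pairs: 3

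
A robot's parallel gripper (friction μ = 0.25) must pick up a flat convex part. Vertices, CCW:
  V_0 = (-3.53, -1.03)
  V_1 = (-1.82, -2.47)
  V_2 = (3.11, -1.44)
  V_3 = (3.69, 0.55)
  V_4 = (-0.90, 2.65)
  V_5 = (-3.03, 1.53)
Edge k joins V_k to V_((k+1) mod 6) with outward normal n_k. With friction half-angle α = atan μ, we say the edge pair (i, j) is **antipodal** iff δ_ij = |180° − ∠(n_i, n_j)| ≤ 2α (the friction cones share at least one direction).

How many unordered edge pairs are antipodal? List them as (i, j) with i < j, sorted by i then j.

count = 3; pairs: (0,3), (1,4), (2,5)

α = atan 0.25 = 14.04°;  2α = 28.07°
n_0 = (-0.6441, -0.7649)
n_1 = (+0.2045, -0.9789)
n_2 = (+0.9601, -0.2798)
n_3 = (+0.4160, +0.9093)
n_4 = (-0.4654, +0.8851)
n_5 = (-0.9815, +0.1917)
  (0,1): δ = 128.10°  ·
  (0,2): δ = 66.15°  ·
  (0,3): δ = 15.52°  ✓
  (0,4): δ = 67.84°  ·
  (0,5): δ = 119.05°  ·
  (1,2): δ = 118.05°  ·
  (1,3): δ = 36.39°  ·
  (1,4): δ = 15.94°  ✓
  (1,5): δ = 67.15°  ·
  (2,3): δ = 98.34°  ·
  (2,4): δ = 46.01°  ·
  (2,5): δ = 5.20°  ✓
  (3,4): δ = 127.68°  ·
  (3,5): δ = 76.47°  ·
  (4,5): δ = 128.79°  ·
antipodal pairs: 3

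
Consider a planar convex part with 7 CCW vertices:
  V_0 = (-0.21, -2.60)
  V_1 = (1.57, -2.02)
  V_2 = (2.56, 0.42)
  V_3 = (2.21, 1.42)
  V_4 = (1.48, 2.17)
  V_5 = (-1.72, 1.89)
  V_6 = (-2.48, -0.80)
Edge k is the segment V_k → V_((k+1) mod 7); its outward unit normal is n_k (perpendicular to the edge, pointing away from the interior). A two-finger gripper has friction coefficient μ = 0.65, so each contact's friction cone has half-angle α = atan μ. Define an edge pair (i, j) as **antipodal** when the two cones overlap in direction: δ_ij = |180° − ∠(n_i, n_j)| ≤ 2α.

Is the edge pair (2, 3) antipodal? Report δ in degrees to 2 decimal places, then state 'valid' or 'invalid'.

δ = 155.06°, invalid

α = atan 0.65 = 33.02°;  2α = 66.05°
edge 2: e_2 = (-0.35, +1.00);  n_2 = (+0.9439, +0.3304)
edge 3: e_3 = (-0.73, +0.75);  n_3 = (+0.7166, +0.6975)
∠(n_2, n_3) = 24.94°
δ = |180° − 24.94°| = 155.06°
155.06° > 2α = 66.05°  →  invalid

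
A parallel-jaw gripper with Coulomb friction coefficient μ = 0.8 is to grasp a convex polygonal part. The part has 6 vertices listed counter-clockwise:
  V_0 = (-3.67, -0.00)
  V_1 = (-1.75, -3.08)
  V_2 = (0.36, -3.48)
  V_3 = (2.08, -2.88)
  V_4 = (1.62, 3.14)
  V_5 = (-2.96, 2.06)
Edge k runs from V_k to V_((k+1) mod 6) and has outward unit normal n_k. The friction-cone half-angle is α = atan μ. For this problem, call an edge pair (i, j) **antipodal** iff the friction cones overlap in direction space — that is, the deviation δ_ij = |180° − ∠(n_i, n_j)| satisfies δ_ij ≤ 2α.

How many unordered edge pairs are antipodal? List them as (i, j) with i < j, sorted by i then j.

α = atan 0.8 = 38.66°;  2α = 77.32°
n_0 = (-0.8486, -0.5290)
n_1 = (-0.1863, -0.9825)
n_2 = (+0.3294, -0.9442)
n_3 = (+0.9971, +0.0762)
n_4 = (-0.2295, +0.9733)
n_5 = (-0.9454, +0.3258)
  (0,1): δ = 132.67°  ·
  (0,2): δ = 102.71°  ·
  (0,3): δ = 27.57°  ✓
  (0,4): δ = 71.33°  ✓
  (0,5): δ = 129.04°  ·
  (1,2): δ = 150.03°  ·
  (1,3): δ = 74.90°  ✓
  (1,4): δ = 24.00°  ✓
  (1,5): δ = 81.72°  ·
  (2,3): δ = 104.86°  ·
  (2,4): δ = 5.96°  ✓
  (2,5): δ = 51.75°  ✓
  (3,4): δ = 81.10°  ·
  (3,5): δ = 23.39°  ✓
  (4,5): δ = 122.29°  ·
antipodal pairs: 7

count = 7; pairs: (0,3), (0,4), (1,3), (1,4), (2,4), (2,5), (3,5)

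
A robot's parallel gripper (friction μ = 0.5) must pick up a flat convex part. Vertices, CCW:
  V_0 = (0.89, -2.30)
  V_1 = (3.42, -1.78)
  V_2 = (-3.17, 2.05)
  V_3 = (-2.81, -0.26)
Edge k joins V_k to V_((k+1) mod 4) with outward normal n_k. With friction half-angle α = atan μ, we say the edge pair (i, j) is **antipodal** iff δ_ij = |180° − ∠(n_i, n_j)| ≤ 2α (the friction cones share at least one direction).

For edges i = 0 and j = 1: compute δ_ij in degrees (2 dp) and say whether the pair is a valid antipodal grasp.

α = atan 0.5 = 26.57°;  2α = 53.13°
edge 0: e_0 = (+2.53, +0.52);  n_0 = (+0.2013, -0.9795)
edge 1: e_1 = (-6.59, +3.83);  n_1 = (+0.5025, +0.8646)
∠(n_0, n_1) = 138.22°
δ = |180° − 138.22°| = 41.78°
41.78° ≤ 2α = 53.13°  →  valid

δ = 41.78°, valid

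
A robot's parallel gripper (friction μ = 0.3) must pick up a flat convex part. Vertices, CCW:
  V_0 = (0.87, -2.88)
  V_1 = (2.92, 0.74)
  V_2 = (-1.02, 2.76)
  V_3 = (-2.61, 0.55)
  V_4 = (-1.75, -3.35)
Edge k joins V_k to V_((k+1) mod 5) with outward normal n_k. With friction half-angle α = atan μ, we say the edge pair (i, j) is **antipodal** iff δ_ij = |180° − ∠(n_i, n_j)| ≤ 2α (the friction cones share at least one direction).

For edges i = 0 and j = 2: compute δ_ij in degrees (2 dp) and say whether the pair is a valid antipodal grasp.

δ = 6.21°, valid

α = atan 0.3 = 16.70°;  2α = 33.40°
edge 0: e_0 = (+2.05, +3.62);  n_0 = (+0.8702, -0.4928)
edge 2: e_2 = (-1.59, -2.21);  n_2 = (-0.8117, +0.5840)
∠(n_0, n_2) = 173.79°
δ = |180° − 173.79°| = 6.21°
6.21° ≤ 2α = 33.40°  →  valid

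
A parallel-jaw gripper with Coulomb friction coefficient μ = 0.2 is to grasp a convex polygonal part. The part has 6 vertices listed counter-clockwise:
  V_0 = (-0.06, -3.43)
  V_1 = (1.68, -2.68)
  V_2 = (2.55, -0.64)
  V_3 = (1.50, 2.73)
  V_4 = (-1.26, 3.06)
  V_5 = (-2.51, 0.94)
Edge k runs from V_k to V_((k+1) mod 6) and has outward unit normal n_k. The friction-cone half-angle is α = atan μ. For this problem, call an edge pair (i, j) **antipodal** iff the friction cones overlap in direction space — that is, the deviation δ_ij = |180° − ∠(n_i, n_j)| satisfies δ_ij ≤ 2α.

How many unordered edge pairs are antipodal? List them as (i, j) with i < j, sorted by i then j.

count = 2; pairs: (1,4), (2,5)

α = atan 0.2 = 11.31°;  2α = 22.62°
n_0 = (+0.3958, -0.9183)
n_1 = (+0.9198, -0.3923)
n_2 = (+0.9547, +0.2975)
n_3 = (+0.1187, +0.9929)
n_4 = (-0.8614, +0.5079)
n_5 = (-0.8723, -0.4890)
  (0,1): δ = 136.41°  ·
  (0,2): δ = 96.01°  ·
  (0,3): δ = 30.14°  ·
  (0,4): δ = 36.16°  ·
  (0,5): δ = 95.96°  ·
  (1,2): δ = 139.60°  ·
  (1,3): δ = 73.72°  ·
  (1,4): δ = 7.43°  ✓
  (1,5): δ = 52.37°  ·
  (2,3): δ = 114.12°  ·
  (2,4): δ = 47.83°  ·
  (2,5): δ = 11.97°  ✓
  (3,4): δ = 113.71°  ·
  (3,5): δ = 53.91°  ·
  (4,5): δ = 120.20°  ·
antipodal pairs: 2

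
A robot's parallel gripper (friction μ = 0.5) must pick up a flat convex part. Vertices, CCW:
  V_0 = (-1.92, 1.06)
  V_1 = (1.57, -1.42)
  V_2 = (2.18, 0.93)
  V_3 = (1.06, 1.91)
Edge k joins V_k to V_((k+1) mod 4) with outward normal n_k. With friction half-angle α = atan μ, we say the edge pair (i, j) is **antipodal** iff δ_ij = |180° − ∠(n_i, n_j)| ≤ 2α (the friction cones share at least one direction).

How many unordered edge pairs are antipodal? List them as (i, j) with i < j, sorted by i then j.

α = atan 0.5 = 26.57°;  2α = 53.13°
n_0 = (-0.5792, -0.8152)
n_1 = (+0.9679, -0.2512)
n_2 = (+0.6585, +0.7526)
n_3 = (-0.2743, +0.9616)
  (0,1): δ = 69.15°  ·
  (0,2): δ = 5.79°  ✓
  (0,3): δ = 51.32°  ✓
  (1,2): δ = 116.63°  ·
  (1,3): δ = 59.53°  ·
  (2,3): δ = 122.89°  ·
antipodal pairs: 2

count = 2; pairs: (0,2), (0,3)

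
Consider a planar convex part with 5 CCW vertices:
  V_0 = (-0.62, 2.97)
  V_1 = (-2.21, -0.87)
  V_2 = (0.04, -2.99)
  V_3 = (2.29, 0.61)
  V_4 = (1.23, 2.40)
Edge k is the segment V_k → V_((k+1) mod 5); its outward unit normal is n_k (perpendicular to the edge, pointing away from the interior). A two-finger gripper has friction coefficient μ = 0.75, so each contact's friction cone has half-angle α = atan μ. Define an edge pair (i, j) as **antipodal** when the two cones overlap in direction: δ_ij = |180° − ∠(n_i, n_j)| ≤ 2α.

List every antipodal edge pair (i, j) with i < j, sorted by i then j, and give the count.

α = atan 0.75 = 36.87°;  2α = 73.74°
n_0 = (-0.9239, +0.3826)
n_1 = (-0.6858, -0.7278)
n_2 = (+0.8480, -0.5300)
n_3 = (+0.8604, +0.5095)
n_4 = (+0.2944, +0.9557)
  (0,1): δ = 110.80°  ·
  (0,2): δ = 9.51°  ✓
  (0,3): δ = 53.13°  ✓
  (0,4): δ = 95.37°  ·
  (1,2): δ = 78.71°  ·
  (1,3): δ = 16.07°  ✓
  (1,4): δ = 26.17°  ✓
  (2,3): δ = 117.36°  ·
  (2,4): δ = 75.12°  ·
  (3,4): δ = 137.76°  ·
antipodal pairs: 4

count = 4; pairs: (0,2), (0,3), (1,3), (1,4)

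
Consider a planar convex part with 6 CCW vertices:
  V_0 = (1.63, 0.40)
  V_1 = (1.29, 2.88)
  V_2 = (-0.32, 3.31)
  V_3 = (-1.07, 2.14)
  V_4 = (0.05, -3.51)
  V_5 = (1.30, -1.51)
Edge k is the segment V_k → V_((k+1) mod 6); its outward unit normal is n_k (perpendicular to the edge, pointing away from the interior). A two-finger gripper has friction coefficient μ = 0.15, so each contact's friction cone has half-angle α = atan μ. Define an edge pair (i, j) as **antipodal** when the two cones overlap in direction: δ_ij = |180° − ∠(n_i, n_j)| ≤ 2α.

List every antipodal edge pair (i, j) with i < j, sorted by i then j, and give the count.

count = 2; pairs: (0,3), (2,4)

α = atan 0.15 = 8.53°;  2α = 17.06°
n_0 = (+0.9907, +0.1358)
n_1 = (+0.2580, +0.9661)
n_2 = (-0.8419, +0.5397)
n_3 = (-0.9809, -0.1944)
n_4 = (+0.8480, -0.5300)
n_5 = (+0.9854, -0.1703)
  (0,1): δ = 112.76°  ·
  (0,2): δ = 40.47°  ·
  (0,3): δ = 3.41°  ✓
  (0,4): δ = 140.19°  ·
  (0,5): δ = 162.39°  ·
  (1,2): δ = 107.71°  ·
  (1,3): δ = 63.83°  ·
  (1,4): δ = 72.95°  ·
  (1,5): δ = 95.15°  ·
  (2,3): δ = 136.13°  ·
  (2,4): δ = 0.66°  ✓
  (2,5): δ = 22.86°  ·
  (3,4): δ = 43.22°  ·
  (3,5): δ = 21.01°  ·
  (4,5): δ = 157.80°  ·
antipodal pairs: 2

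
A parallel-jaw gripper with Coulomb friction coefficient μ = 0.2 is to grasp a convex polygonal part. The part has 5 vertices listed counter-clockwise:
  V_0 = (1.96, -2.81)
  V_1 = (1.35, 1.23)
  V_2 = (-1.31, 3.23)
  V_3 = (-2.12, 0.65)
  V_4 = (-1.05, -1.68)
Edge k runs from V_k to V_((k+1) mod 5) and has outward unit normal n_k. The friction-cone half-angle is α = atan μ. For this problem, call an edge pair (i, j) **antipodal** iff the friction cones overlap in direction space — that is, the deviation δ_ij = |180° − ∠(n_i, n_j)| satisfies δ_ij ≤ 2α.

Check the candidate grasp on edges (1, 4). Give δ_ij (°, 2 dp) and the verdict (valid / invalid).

δ = 16.36°, valid

α = atan 0.2 = 11.31°;  2α = 22.62°
edge 1: e_1 = (-2.66, +2.00);  n_1 = (+0.6010, +0.7993)
edge 4: e_4 = (+3.01, -1.13);  n_4 = (-0.3515, -0.9362)
∠(n_1, n_4) = 163.64°
δ = |180° − 163.64°| = 16.36°
16.36° ≤ 2α = 22.62°  →  valid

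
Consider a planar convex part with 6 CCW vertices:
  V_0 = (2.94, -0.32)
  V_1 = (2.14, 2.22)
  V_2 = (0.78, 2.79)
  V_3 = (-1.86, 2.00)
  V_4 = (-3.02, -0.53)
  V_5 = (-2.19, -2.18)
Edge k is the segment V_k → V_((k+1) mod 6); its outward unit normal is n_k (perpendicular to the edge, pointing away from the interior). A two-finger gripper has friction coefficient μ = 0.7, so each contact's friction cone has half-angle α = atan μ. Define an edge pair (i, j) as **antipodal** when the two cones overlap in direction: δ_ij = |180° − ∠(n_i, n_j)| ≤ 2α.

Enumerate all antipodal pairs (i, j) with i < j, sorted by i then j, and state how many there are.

count = 6; pairs: (0,3), (0,4), (1,4), (1,5), (2,5), (3,5)

α = atan 0.7 = 34.99°;  2α = 69.98°
n_0 = (+0.9538, +0.3004)
n_1 = (+0.3865, +0.9223)
n_2 = (-0.2867, +0.9580)
n_3 = (-0.9090, +0.4168)
n_4 = (-0.8933, -0.4494)
n_5 = (+0.3409, -0.9401)
  (0,1): δ = 130.22°  ·
  (0,2): δ = 90.82°  ·
  (0,3): δ = 42.11°  ✓
  (0,4): δ = 9.22°  ✓
  (0,5): δ = 92.45°  ·
  (1,2): δ = 140.60°  ·
  (1,3): δ = 91.89°  ·
  (1,4): δ = 40.56°  ✓
  (1,5): δ = 42.67°  ✓
  (2,3): δ = 131.29°  ·
  (2,4): δ = 79.96°  ·
  (2,5): δ = 3.27°  ✓
  (3,4): δ = 128.66°  ·
  (3,5): δ = 45.44°  ✓
  (4,5): δ = 96.77°  ·
antipodal pairs: 6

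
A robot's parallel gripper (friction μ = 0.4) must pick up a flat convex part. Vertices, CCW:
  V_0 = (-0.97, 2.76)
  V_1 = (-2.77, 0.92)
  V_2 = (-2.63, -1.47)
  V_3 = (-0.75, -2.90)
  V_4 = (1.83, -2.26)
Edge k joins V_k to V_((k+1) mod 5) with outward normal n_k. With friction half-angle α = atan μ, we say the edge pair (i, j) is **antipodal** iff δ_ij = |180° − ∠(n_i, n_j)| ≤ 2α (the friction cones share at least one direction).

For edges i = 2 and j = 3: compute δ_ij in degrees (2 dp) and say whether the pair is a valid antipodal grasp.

α = atan 0.4 = 21.80°;  2α = 43.60°
edge 2: e_2 = (+1.88, -1.43);  n_2 = (-0.6054, -0.7959)
edge 3: e_3 = (+2.58, +0.64);  n_3 = (+0.2408, -0.9706)
∠(n_2, n_3) = 51.19°
δ = |180° − 51.19°| = 128.81°
128.81° > 2α = 43.60°  →  invalid

δ = 128.81°, invalid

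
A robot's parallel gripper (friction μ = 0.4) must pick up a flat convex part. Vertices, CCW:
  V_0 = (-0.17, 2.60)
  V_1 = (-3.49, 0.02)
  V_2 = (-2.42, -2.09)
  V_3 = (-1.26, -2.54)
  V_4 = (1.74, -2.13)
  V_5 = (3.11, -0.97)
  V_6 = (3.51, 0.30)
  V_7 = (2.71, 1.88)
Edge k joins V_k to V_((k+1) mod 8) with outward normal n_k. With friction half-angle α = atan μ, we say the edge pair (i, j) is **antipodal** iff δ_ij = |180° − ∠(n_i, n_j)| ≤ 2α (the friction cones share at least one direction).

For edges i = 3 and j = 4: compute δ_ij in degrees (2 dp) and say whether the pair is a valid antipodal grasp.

δ = 147.53°, invalid

α = atan 0.4 = 21.80°;  2α = 43.60°
edge 3: e_3 = (+3.00, +0.41);  n_3 = (+0.1354, -0.9908)
edge 4: e_4 = (+1.37, +1.16);  n_4 = (+0.6462, -0.7632)
∠(n_3, n_4) = 32.47°
δ = |180° − 32.47°| = 147.53°
147.53° > 2α = 43.60°  →  invalid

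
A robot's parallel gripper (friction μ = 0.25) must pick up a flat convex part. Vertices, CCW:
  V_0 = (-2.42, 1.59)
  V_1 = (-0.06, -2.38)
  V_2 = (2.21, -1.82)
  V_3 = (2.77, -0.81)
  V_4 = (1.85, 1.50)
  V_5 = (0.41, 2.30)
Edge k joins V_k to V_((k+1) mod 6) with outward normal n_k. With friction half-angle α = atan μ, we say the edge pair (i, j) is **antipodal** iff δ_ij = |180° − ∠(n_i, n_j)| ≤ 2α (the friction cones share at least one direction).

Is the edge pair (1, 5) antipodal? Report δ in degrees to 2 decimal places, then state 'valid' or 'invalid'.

δ = 0.23°, valid

α = atan 0.25 = 14.04°;  2α = 28.07°
edge 1: e_1 = (+2.27, +0.56);  n_1 = (+0.2395, -0.9709)
edge 5: e_5 = (-2.83, -0.71);  n_5 = (-0.2433, +0.9699)
∠(n_1, n_5) = 179.77°
δ = |180° − 179.77°| = 0.23°
0.23° ≤ 2α = 28.07°  →  valid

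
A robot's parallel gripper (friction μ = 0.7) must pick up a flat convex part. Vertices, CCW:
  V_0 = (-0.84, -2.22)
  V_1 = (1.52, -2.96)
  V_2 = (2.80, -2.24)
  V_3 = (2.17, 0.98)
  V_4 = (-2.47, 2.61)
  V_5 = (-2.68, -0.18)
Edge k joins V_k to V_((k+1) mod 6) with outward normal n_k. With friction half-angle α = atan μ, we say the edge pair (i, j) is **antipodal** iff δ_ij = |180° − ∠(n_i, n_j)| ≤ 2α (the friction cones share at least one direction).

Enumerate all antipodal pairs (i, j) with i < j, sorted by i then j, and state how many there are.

α = atan 0.7 = 34.99°;  2α = 69.98°
n_0 = (-0.2992, -0.9542)
n_1 = (+0.4903, -0.8716)
n_2 = (+0.9814, +0.1920)
n_3 = (+0.3314, +0.9435)
n_4 = (-0.9972, +0.0751)
n_5 = (-0.7426, -0.6698)
  (0,1): δ = 133.23°  ·
  (0,2): δ = 61.52°  ✓
  (0,3): δ = 1.95°  ✓
  (0,4): δ = 103.10°  ·
  (0,5): δ = 149.46°  ·
  (1,2): δ = 108.29°  ·
  (1,3): δ = 48.71°  ✓
  (1,4): δ = 56.34°  ✓
  (1,5): δ = 102.69°  ·
  (2,3): δ = 120.43°  ·
  (2,4): δ = 15.37°  ✓
  (2,5): δ = 30.98°  ✓
  (3,4): δ = 74.95°  ·
  (3,5): δ = 28.59°  ✓
  (4,5): δ = 133.65°  ·
antipodal pairs: 7

count = 7; pairs: (0,2), (0,3), (1,3), (1,4), (2,4), (2,5), (3,5)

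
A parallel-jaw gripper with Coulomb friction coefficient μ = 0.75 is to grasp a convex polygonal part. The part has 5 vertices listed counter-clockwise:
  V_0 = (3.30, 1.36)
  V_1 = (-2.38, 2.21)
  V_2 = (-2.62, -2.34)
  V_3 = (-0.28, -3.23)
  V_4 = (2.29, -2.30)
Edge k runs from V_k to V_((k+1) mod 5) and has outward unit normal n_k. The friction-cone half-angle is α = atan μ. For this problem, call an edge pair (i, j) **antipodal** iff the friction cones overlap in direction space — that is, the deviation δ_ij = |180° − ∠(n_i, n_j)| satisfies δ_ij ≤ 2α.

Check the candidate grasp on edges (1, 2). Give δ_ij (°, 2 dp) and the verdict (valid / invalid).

δ = 107.80°, invalid

α = atan 0.75 = 36.87°;  2α = 73.74°
edge 1: e_1 = (-0.24, -4.55);  n_1 = (-0.9986, +0.0527)
edge 2: e_2 = (+2.34, -0.89);  n_2 = (-0.3555, -0.9347)
∠(n_1, n_2) = 72.20°
δ = |180° − 72.20°| = 107.80°
107.80° > 2α = 73.74°  →  invalid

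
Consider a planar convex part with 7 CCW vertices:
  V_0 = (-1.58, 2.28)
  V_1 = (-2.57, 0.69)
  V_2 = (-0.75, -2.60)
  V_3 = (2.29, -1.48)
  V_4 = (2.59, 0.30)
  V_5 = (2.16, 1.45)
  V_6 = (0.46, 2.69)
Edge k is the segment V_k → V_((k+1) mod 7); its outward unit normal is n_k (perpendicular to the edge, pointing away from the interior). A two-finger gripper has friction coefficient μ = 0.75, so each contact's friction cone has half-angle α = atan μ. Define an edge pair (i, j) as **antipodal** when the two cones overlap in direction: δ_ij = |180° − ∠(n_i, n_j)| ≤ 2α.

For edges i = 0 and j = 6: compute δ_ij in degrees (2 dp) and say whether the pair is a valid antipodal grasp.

α = atan 0.75 = 36.87°;  2α = 73.74°
edge 0: e_0 = (-0.99, -1.59);  n_0 = (-0.8489, +0.5286)
edge 6: e_6 = (-2.04, -0.41);  n_6 = (-0.1970, +0.9804)
∠(n_0, n_6) = 46.73°
δ = |180° − 46.73°| = 133.27°
133.27° > 2α = 73.74°  →  invalid

δ = 133.27°, invalid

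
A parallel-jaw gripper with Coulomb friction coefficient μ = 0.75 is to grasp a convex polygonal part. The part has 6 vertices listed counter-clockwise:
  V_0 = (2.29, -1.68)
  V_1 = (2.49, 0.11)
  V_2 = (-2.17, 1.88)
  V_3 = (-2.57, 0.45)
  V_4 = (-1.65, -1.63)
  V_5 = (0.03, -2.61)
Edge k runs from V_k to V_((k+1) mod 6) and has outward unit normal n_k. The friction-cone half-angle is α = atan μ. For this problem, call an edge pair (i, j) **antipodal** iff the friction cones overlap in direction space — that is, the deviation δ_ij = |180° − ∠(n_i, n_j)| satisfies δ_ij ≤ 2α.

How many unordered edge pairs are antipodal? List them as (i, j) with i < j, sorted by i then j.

count = 7; pairs: (0,2), (0,3), (0,4), (1,3), (1,4), (1,5), (2,5)

α = atan 0.75 = 36.87°;  2α = 73.74°
n_0 = (+0.9938, -0.1110)
n_1 = (+0.3551, +0.9348)
n_2 = (-0.9630, +0.2694)
n_3 = (-0.9145, -0.4045)
n_4 = (-0.5039, -0.8638)
n_5 = (+0.3805, -0.9248)
  (0,1): δ = 104.42°  ·
  (0,2): δ = 9.25°  ✓
  (0,3): δ = 30.24°  ✓
  (0,4): δ = 66.12°  ✓
  (0,5): δ = 118.74°  ·
  (1,2): δ = 84.83°  ·
  (1,3): δ = 45.34°  ✓
  (1,4): δ = 9.46°  ✓
  (1,5): δ = 43.17°  ✓
  (2,3): δ = 140.51°  ·
  (2,4): δ = 104.63°  ·
  (2,5): δ = 52.01°  ✓
  (3,4): δ = 144.12°  ·
  (3,5): δ = 91.49°  ·
  (4,5): δ = 127.38°  ·
antipodal pairs: 7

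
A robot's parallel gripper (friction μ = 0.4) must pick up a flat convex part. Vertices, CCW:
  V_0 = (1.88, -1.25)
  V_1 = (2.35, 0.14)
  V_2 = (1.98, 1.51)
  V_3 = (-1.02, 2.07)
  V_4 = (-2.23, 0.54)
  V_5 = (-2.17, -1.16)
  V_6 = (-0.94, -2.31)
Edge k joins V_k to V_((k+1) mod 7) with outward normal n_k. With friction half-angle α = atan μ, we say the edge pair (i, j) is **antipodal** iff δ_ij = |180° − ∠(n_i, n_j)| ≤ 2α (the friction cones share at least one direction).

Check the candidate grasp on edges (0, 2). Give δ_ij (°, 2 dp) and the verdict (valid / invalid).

α = atan 0.4 = 21.80°;  2α = 43.60°
edge 0: e_0 = (+0.47, +1.39);  n_0 = (+0.9473, -0.3203)
edge 2: e_2 = (-3.00, +0.56);  n_2 = (+0.1835, +0.9830)
∠(n_0, n_2) = 98.11°
δ = |180° − 98.11°| = 81.89°
81.89° > 2α = 43.60°  →  invalid

δ = 81.89°, invalid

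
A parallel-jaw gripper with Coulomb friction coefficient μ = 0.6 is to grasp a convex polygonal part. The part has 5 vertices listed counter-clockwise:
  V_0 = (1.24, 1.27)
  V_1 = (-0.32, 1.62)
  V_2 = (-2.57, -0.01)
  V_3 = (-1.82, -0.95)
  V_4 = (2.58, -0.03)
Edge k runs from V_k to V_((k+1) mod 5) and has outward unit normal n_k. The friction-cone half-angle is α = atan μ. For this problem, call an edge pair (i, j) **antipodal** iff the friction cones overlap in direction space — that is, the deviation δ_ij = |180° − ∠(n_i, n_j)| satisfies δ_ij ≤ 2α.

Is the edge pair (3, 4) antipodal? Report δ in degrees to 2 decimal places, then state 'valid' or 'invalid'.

δ = 55.94°, valid

α = atan 0.6 = 30.96°;  2α = 61.93°
edge 3: e_3 = (+4.40, +0.92);  n_3 = (+0.2047, -0.9788)
edge 4: e_4 = (-1.34, +1.30);  n_4 = (+0.6963, +0.7177)
∠(n_3, n_4) = 124.06°
δ = |180° − 124.06°| = 55.94°
55.94° ≤ 2α = 61.93°  →  valid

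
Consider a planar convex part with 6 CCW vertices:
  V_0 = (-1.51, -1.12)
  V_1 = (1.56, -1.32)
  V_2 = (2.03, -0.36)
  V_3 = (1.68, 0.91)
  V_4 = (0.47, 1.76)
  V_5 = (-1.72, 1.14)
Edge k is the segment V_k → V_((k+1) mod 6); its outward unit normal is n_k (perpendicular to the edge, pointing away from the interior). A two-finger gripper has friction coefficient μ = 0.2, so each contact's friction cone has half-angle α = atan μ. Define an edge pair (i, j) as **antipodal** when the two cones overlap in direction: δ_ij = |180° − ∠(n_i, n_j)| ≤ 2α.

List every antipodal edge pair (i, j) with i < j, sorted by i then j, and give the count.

α = atan 0.2 = 11.31°;  2α = 22.62°
n_0 = (-0.0650, -0.9979)
n_1 = (+0.8981, -0.4397)
n_2 = (+0.9641, +0.2657)
n_3 = (+0.5748, +0.8183)
n_4 = (-0.2724, +0.9622)
n_5 = (-0.9957, -0.0925)
  (0,1): δ = 112.36°  ·
  (0,2): δ = 70.86°  ·
  (0,3): δ = 31.36°  ·
  (0,4): δ = 19.53°  ✓
  (0,5): δ = 99.04°  ·
  (1,2): δ = 138.51°  ·
  (1,3): δ = 99.00°  ·
  (1,4): δ = 48.11°  ·
  (1,5): δ = 31.39°  ·
  (2,3): δ = 140.49°  ·
  (2,4): δ = 89.60°  ·
  (2,5): δ = 10.10°  ✓
  (3,4): δ = 129.11°  ·
  (3,5): δ = 49.60°  ·
  (4,5): δ = 100.50°  ·
antipodal pairs: 2

count = 2; pairs: (0,4), (2,5)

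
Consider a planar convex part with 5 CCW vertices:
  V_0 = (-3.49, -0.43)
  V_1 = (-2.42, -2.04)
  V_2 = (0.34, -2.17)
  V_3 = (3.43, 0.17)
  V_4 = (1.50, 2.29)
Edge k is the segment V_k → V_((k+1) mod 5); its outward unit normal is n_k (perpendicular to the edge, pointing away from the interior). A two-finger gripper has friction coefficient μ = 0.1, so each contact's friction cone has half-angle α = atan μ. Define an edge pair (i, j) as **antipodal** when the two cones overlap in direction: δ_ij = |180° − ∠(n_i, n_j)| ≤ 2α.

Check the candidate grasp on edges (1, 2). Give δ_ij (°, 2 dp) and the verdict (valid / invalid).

α = atan 0.1 = 5.71°;  2α = 11.42°
edge 1: e_1 = (+2.76, -0.13);  n_1 = (-0.0470, -0.9989)
edge 2: e_2 = (+3.09, +2.34);  n_2 = (+0.6037, -0.7972)
∠(n_1, n_2) = 39.83°
δ = |180° − 39.83°| = 140.17°
140.17° > 2α = 11.42°  →  invalid

δ = 140.17°, invalid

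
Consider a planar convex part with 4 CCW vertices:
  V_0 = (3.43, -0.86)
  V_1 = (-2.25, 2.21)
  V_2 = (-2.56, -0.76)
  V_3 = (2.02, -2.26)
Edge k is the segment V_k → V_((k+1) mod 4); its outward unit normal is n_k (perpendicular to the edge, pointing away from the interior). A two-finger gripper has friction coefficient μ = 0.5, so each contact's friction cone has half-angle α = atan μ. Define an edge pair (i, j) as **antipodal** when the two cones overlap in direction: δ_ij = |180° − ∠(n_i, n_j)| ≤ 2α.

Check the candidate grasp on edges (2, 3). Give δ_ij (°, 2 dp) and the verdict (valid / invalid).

α = atan 0.5 = 26.57°;  2α = 53.13°
edge 2: e_2 = (+4.58, -1.50);  n_2 = (-0.3112, -0.9503)
edge 3: e_3 = (+1.41, +1.40);  n_3 = (+0.7046, -0.7096)
∠(n_2, n_3) = 62.93°
δ = |180° − 62.93°| = 117.07°
117.07° > 2α = 53.13°  →  invalid

δ = 117.07°, invalid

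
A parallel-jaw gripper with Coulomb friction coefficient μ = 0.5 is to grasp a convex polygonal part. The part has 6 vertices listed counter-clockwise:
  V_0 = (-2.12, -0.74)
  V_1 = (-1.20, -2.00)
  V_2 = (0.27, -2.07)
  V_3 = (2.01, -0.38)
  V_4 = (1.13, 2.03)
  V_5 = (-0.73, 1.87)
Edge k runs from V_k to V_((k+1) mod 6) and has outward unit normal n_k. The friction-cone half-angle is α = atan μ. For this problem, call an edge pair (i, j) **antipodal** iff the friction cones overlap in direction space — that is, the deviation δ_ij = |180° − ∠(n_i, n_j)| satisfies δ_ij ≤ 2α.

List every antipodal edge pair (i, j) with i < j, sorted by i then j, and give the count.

α = atan 0.5 = 26.57°;  2α = 53.13°
n_0 = (-0.8076, -0.5897)
n_1 = (-0.0476, -0.9989)
n_2 = (+0.6967, -0.7173)
n_3 = (+0.9393, +0.3430)
n_4 = (-0.0857, +0.9963)
n_5 = (-0.8826, +0.4701)
  (0,1): δ = 128.86°  ·
  (0,2): δ = 81.97°  ·
  (0,3): δ = 16.08°  ✓
  (0,4): δ = 58.78°  ·
  (0,5): δ = 115.83°  ·
  (1,2): δ = 133.11°  ·
  (1,3): δ = 67.21°  ·
  (1,4): δ = 7.64°  ✓
  (1,5): δ = 64.69°  ·
  (2,3): δ = 114.11°  ·
  (2,4): δ = 39.25°  ✓
  (2,5): δ = 17.80°  ✓
  (3,4): δ = 105.14°  ·
  (3,5): δ = 48.10°  ✓
  (4,5): δ = 122.95°  ·
antipodal pairs: 5

count = 5; pairs: (0,3), (1,4), (2,4), (2,5), (3,5)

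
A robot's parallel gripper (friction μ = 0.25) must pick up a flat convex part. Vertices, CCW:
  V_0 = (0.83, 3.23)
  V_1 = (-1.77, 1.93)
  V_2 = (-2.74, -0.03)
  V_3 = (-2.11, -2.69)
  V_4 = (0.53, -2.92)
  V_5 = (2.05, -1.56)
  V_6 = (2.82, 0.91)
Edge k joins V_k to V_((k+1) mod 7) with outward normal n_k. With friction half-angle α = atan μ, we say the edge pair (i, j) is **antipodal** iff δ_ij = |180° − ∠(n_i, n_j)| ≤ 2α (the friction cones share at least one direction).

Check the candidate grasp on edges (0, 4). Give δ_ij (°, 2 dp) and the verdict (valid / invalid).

α = atan 0.25 = 14.04°;  2α = 28.07°
edge 0: e_0 = (-2.60, -1.30);  n_0 = (-0.4472, +0.8944)
edge 4: e_4 = (+1.52, +1.36);  n_4 = (+0.6668, -0.7452)
∠(n_0, n_4) = 164.74°
δ = |180° − 164.74°| = 15.26°
15.26° ≤ 2α = 28.07°  →  valid

δ = 15.26°, valid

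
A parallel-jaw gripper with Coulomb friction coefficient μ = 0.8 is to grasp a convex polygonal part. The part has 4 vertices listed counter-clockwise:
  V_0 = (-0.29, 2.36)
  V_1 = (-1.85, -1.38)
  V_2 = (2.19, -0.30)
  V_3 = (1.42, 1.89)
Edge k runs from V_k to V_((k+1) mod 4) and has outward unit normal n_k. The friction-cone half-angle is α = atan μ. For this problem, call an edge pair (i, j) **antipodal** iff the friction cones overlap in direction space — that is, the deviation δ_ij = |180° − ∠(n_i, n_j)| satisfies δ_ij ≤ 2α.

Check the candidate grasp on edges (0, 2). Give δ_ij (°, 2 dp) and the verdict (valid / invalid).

α = atan 0.8 = 38.66°;  2α = 77.32°
edge 0: e_0 = (-1.56, -3.74);  n_0 = (-0.9229, +0.3850)
edge 2: e_2 = (-0.77, +2.19);  n_2 = (+0.9434, +0.3317)
∠(n_0, n_2) = 137.99°
δ = |180° − 137.99°| = 42.01°
42.01° ≤ 2α = 77.32°  →  valid

δ = 42.01°, valid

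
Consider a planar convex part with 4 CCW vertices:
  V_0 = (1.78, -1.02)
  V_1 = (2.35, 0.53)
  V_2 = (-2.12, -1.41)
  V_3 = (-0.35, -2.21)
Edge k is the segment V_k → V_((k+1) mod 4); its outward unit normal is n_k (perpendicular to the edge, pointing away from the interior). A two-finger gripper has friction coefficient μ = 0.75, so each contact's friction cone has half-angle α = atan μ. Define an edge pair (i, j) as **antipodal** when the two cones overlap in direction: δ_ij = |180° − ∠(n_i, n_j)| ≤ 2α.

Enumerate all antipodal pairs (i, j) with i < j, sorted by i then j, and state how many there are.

α = atan 0.75 = 36.87°;  2α = 73.74°
n_0 = (+0.9385, -0.3451)
n_1 = (-0.3981, +0.9173)
n_2 = (-0.4119, -0.9112)
n_3 = (+0.4877, -0.8730)
  (0,1): δ = 46.35°  ✓
  (0,2): δ = 85.87°  ·
  (0,3): δ = 139.38°  ·
  (1,2): δ = 47.78°  ✓
  (1,3): δ = 5.73°  ✓
  (2,3): δ = 126.49°  ·
antipodal pairs: 3

count = 3; pairs: (0,1), (1,2), (1,3)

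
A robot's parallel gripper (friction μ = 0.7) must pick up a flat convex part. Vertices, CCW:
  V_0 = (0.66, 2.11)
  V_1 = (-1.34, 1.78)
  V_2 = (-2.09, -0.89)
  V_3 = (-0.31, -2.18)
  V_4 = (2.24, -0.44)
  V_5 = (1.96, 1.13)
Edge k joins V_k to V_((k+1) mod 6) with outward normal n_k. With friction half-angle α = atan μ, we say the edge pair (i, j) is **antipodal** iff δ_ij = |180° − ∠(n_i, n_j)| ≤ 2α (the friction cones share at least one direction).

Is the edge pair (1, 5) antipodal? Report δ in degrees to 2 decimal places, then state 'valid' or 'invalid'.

δ = 68.68°, valid

α = atan 0.7 = 34.99°;  2α = 69.98°
edge 1: e_1 = (-0.75, -2.67);  n_1 = (-0.9627, +0.2704)
edge 5: e_5 = (-1.30, +0.98);  n_5 = (+0.6020, +0.7985)
∠(n_1, n_5) = 111.32°
δ = |180° − 111.32°| = 68.68°
68.68° ≤ 2α = 69.98°  →  valid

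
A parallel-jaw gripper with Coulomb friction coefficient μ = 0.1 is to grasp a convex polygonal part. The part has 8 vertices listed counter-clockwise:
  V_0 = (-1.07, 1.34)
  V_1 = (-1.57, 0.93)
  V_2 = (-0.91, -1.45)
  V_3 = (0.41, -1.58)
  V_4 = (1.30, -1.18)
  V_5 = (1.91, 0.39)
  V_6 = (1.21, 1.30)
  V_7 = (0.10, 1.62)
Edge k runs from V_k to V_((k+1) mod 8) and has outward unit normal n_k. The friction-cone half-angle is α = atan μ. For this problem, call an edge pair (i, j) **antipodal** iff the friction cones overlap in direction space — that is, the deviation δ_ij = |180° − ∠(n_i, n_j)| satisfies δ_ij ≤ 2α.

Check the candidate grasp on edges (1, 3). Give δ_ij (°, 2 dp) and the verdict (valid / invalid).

α = atan 0.1 = 5.71°;  2α = 11.42°
edge 1: e_1 = (+0.66, -2.38);  n_1 = (-0.9636, -0.2672)
edge 3: e_3 = (+0.89, +0.40);  n_3 = (+0.4099, -0.9121)
∠(n_1, n_3) = 98.70°
δ = |180° − 98.70°| = 81.30°
81.30° > 2α = 11.42°  →  invalid

δ = 81.30°, invalid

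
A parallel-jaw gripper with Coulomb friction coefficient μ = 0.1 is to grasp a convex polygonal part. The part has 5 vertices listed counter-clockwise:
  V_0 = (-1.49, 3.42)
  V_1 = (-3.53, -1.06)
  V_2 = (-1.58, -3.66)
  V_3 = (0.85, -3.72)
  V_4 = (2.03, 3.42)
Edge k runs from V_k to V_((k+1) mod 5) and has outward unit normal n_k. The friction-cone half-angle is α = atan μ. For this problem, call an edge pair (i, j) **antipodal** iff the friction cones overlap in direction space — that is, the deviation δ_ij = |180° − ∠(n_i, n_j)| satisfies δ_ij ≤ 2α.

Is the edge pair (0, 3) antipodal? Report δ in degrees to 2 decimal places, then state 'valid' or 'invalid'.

δ = 15.10°, invalid

α = atan 0.1 = 5.71°;  2α = 11.42°
edge 0: e_0 = (-2.04, -4.48);  n_0 = (-0.9101, +0.4144)
edge 3: e_3 = (+1.18, +7.14);  n_3 = (+0.9866, -0.1631)
∠(n_0, n_3) = 164.90°
δ = |180° − 164.90°| = 15.10°
15.10° > 2α = 11.42°  →  invalid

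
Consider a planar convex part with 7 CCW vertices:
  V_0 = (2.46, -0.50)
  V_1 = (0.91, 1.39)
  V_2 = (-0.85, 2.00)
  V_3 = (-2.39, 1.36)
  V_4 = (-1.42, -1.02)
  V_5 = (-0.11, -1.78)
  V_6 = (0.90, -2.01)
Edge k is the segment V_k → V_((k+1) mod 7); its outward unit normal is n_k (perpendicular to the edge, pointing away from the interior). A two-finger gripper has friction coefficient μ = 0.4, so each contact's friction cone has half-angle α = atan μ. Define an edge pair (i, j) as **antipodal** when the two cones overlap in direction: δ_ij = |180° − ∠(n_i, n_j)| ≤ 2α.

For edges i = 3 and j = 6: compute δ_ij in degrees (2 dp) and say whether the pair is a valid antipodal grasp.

α = atan 0.4 = 21.80°;  2α = 43.60°
edge 3: e_3 = (+0.97, -2.38);  n_3 = (-0.9260, -0.3774)
edge 6: e_6 = (+1.56, +1.51);  n_6 = (+0.6955, -0.7185)
∠(n_3, n_6) = 111.89°
δ = |180° − 111.89°| = 68.11°
68.11° > 2α = 43.60°  →  invalid

δ = 68.11°, invalid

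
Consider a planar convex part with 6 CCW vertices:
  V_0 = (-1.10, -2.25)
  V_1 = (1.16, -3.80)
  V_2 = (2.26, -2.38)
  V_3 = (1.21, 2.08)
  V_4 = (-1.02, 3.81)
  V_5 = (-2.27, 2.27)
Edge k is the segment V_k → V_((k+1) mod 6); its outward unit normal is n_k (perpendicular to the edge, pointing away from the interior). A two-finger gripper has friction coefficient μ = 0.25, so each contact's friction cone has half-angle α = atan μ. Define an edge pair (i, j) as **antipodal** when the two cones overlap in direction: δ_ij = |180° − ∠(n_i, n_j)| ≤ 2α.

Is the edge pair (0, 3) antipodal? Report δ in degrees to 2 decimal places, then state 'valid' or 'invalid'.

α = atan 0.25 = 14.04°;  2α = 28.07°
edge 0: e_0 = (+2.26, -1.55);  n_0 = (-0.5656, -0.8247)
edge 3: e_3 = (-2.23, +1.73);  n_3 = (+0.6130, +0.7901)
∠(n_0, n_3) = 176.64°
δ = |180° − 176.64°| = 3.36°
3.36° ≤ 2α = 28.07°  →  valid

δ = 3.36°, valid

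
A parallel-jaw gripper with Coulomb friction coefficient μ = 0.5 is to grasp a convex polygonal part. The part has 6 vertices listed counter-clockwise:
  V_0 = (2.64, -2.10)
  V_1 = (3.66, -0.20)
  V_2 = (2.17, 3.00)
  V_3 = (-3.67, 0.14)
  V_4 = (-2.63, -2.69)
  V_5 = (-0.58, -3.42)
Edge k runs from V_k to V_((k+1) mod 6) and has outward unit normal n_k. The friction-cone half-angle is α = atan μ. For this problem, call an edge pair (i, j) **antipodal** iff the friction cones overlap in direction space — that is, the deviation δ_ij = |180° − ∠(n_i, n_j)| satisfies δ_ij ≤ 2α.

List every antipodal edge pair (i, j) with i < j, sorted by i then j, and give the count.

count = 6; pairs: (0,2), (0,3), (1,3), (1,4), (2,4), (2,5)

α = atan 0.5 = 26.57°;  2α = 53.13°
n_0 = (+0.8811, -0.4730)
n_1 = (+0.9065, +0.4221)
n_2 = (-0.4398, +0.8981)
n_3 = (-0.9386, -0.3449)
n_4 = (-0.3355, -0.9421)
n_5 = (+0.3793, -0.9253)
  (0,1): δ = 126.80°  ·
  (0,2): δ = 35.68°  ✓
  (0,3): δ = 48.41°  ✓
  (0,4): δ = 98.63°  ·
  (0,5): δ = 140.52°  ·
  (1,2): δ = 88.88°  ·
  (1,3): δ = 4.79°  ✓
  (1,4): δ = 45.43°  ✓
  (1,5): δ = 87.32°  ·
  (2,3): δ = 95.91°  ·
  (2,4): δ = 45.69°  ✓
  (2,5): δ = 3.80°  ✓
  (3,4): δ = 129.78°  ·
  (3,5): δ = 87.89°  ·
  (4,5): δ = 138.11°  ·
antipodal pairs: 6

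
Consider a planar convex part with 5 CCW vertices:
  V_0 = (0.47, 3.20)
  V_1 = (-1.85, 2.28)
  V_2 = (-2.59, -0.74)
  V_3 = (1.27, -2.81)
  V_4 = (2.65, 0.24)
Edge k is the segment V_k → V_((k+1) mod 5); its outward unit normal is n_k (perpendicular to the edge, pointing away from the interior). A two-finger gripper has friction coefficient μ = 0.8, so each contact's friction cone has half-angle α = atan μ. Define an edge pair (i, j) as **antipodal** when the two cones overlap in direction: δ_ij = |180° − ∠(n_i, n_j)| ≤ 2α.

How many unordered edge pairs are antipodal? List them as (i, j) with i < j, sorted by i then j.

α = atan 0.8 = 38.66°;  2α = 77.32°
n_0 = (-0.3686, +0.9296)
n_1 = (-0.9713, +0.2380)
n_2 = (-0.4726, -0.8813)
n_3 = (+0.9111, -0.4122)
n_4 = (+0.8052, +0.5930)
  (0,1): δ = 125.40°  ·
  (0,2): δ = 49.83°  ✓
  (0,3): δ = 44.02°  ✓
  (0,4): δ = 104.74°  ·
  (1,2): δ = 104.44°  ·
  (1,3): δ = 10.58°  ✓
  (1,4): δ = 50.14°  ✓
  (2,3): δ = 86.14°  ·
  (2,4): δ = 25.43°  ✓
  (3,4): δ = 119.28°  ·
antipodal pairs: 5

count = 5; pairs: (0,2), (0,3), (1,3), (1,4), (2,4)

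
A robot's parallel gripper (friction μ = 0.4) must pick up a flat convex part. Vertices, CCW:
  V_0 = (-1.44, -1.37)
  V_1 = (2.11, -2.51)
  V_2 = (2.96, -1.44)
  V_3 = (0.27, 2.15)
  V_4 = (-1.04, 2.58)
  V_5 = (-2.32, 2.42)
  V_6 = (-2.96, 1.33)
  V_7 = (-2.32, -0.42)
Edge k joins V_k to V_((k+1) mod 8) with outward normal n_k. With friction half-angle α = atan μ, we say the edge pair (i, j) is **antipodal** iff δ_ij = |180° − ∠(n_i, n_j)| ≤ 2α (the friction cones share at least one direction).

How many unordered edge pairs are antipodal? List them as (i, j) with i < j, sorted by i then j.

α = atan 0.4 = 21.80°;  2α = 43.60°
n_0 = (-0.3057, -0.9521)
n_1 = (+0.7830, -0.6220)
n_2 = (+0.8003, +0.5996)
n_3 = (+0.3119, +0.9501)
n_4 = (-0.1240, +0.9923)
n_5 = (-0.8623, +0.5063)
n_6 = (-0.9392, -0.3435)
n_7 = (-0.7336, -0.6796)
  (0,1): δ = 110.66°  ·
  (0,2): δ = 35.35°  ✓
  (0,3): δ = 0.37°  ✓
  (0,4): δ = 24.93°  ✓
  (0,5): δ = 77.38°  ·
  (0,6): δ = 127.89°  ·
  (0,7): δ = 150.61°  ·
  (1,2): δ = 104.69°  ·
  (1,3): δ = 69.71°  ·
  (1,4): δ = 44.41°  ·
  (1,5): δ = 8.04°  ✓
  (1,6): δ = 58.55°  ·
  (1,7): δ = 81.27°  ·
  (2,3): δ = 145.02°  ·
  (2,4): δ = 119.72°  ·
  (2,5): δ = 67.26°  ·
  (2,6): δ = 16.76°  ✓
  (2,7): δ = 5.97°  ✓
  (3,4): δ = 154.70°  ·
  (3,5): δ = 102.25°  ·
  (3,6): δ = 51.74°  ·
  (3,7): δ = 29.02°  ✓
  (4,5): δ = 127.54°  ·
  (4,6): δ = 77.04°  ·
  (4,7): δ = 54.32°  ·
  (5,6): δ = 129.49°  ·
  (5,7): δ = 106.77°  ·
  (6,7): δ = 157.28°  ·
antipodal pairs: 7

count = 7; pairs: (0,2), (0,3), (0,4), (1,5), (2,6), (2,7), (3,7)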